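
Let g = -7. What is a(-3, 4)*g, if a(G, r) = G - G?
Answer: 0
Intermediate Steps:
a(G, r) = 0
a(-3, 4)*g = 0*(-7) = 0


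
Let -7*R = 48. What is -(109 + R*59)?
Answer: 2069/7 ≈ 295.57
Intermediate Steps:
R = -48/7 (R = -1/7*48 = -48/7 ≈ -6.8571)
-(109 + R*59) = -(109 - 48/7*59) = -(109 - 2832/7) = -1*(-2069/7) = 2069/7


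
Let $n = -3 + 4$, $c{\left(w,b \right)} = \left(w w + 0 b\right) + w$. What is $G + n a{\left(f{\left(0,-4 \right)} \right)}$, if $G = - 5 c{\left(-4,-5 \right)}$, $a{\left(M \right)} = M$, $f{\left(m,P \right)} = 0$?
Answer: $-60$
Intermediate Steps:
$c{\left(w,b \right)} = w + w^{2}$ ($c{\left(w,b \right)} = \left(w^{2} + 0\right) + w = w^{2} + w = w + w^{2}$)
$n = 1$
$G = -60$ ($G = - 5 \left(- 4 \left(1 - 4\right)\right) = - 5 \left(\left(-4\right) \left(-3\right)\right) = \left(-5\right) 12 = -60$)
$G + n a{\left(f{\left(0,-4 \right)} \right)} = -60 + 1 \cdot 0 = -60 + 0 = -60$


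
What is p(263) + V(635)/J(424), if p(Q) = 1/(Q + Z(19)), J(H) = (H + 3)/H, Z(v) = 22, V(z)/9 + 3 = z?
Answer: 687338347/121695 ≈ 5648.0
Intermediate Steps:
V(z) = -27 + 9*z
J(H) = (3 + H)/H
p(Q) = 1/(22 + Q) (p(Q) = 1/(Q + 22) = 1/(22 + Q))
p(263) + V(635)/J(424) = 1/(22 + 263) + (-27 + 9*635)/(((3 + 424)/424)) = 1/285 + (-27 + 5715)/(((1/424)*427)) = 1/285 + 5688/(427/424) = 1/285 + 5688*(424/427) = 1/285 + 2411712/427 = 687338347/121695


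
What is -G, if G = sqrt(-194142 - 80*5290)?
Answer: -11*I*sqrt(5102) ≈ -785.71*I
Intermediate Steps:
G = 11*I*sqrt(5102) (G = sqrt(-194142 - 423200) = sqrt(-617342) = 11*I*sqrt(5102) ≈ 785.71*I)
-G = -11*I*sqrt(5102)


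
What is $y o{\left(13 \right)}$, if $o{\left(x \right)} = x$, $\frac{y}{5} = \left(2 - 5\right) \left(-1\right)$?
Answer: $195$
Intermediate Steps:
$y = 15$ ($y = 5 \left(2 - 5\right) \left(-1\right) = 5 \left(\left(-3\right) \left(-1\right)\right) = 5 \cdot 3 = 15$)
$y o{\left(13 \right)} = 15 \cdot 13 = 195$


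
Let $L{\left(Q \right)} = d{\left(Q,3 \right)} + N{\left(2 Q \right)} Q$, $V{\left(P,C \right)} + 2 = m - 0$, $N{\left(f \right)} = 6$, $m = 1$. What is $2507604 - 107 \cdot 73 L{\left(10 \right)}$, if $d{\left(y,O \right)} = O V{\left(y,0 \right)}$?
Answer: $2062377$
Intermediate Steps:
$V{\left(P,C \right)} = -1$ ($V{\left(P,C \right)} = -2 + \left(1 - 0\right) = -2 + \left(1 + 0\right) = -2 + 1 = -1$)
$d{\left(y,O \right)} = - O$ ($d{\left(y,O \right)} = O \left(-1\right) = - O$)
$L{\left(Q \right)} = -3 + 6 Q$ ($L{\left(Q \right)} = \left(-1\right) 3 + 6 Q = -3 + 6 Q$)
$2507604 - 107 \cdot 73 L{\left(10 \right)} = 2507604 - 107 \cdot 73 \left(-3 + 6 \cdot 10\right) = 2507604 - 7811 \left(-3 + 60\right) = 2507604 - 7811 \cdot 57 = 2507604 - 445227 = 2062377$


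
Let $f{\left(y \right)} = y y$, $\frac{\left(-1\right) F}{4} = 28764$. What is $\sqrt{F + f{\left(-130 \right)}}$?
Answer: $2 i \sqrt{24539} \approx 313.3 i$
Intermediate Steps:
$F = -115056$ ($F = \left(-4\right) 28764 = -115056$)
$f{\left(y \right)} = y^{2}$
$\sqrt{F + f{\left(-130 \right)}} = \sqrt{-115056 + \left(-130\right)^{2}} = \sqrt{-115056 + 16900} = \sqrt{-98156} = 2 i \sqrt{24539}$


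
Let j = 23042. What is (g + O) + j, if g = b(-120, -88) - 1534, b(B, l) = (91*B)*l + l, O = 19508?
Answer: 1001888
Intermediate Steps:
b(B, l) = l + 91*B*l (b(B, l) = 91*B*l + l = l + 91*B*l)
g = 959338 (g = -88*(1 + 91*(-120)) - 1534 = -88*(1 - 10920) - 1534 = -88*(-10919) - 1534 = 960872 - 1534 = 959338)
(g + O) + j = (959338 + 19508) + 23042 = 978846 + 23042 = 1001888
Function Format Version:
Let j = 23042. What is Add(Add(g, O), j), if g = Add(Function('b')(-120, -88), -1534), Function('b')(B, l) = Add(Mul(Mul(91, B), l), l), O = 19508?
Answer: 1001888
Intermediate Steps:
Function('b')(B, l) = Add(l, Mul(91, B, l)) (Function('b')(B, l) = Add(Mul(91, B, l), l) = Add(l, Mul(91, B, l)))
g = 959338 (g = Add(Mul(-88, Add(1, Mul(91, -120))), -1534) = Add(Mul(-88, Add(1, -10920)), -1534) = Add(Mul(-88, -10919), -1534) = Add(960872, -1534) = 959338)
Add(Add(g, O), j) = Add(Add(959338, 19508), 23042) = Add(978846, 23042) = 1001888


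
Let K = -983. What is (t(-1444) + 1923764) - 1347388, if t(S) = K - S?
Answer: 576837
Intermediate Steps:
t(S) = -983 - S
(t(-1444) + 1923764) - 1347388 = ((-983 - 1*(-1444)) + 1923764) - 1347388 = ((-983 + 1444) + 1923764) - 1347388 = (461 + 1923764) - 1347388 = 1924225 - 1347388 = 576837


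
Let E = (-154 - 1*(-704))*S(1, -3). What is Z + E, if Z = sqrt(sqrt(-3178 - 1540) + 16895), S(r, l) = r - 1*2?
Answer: -550 + sqrt(16895 + I*sqrt(4718)) ≈ -420.02 + 0.26422*I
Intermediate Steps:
S(r, l) = -2 + r (S(r, l) = r - 2 = -2 + r)
E = -550 (E = (-154 - 1*(-704))*(-2 + 1) = (-154 + 704)*(-1) = 550*(-1) = -550)
Z = sqrt(16895 + I*sqrt(4718)) (Z = sqrt(sqrt(-4718) + 16895) = sqrt(I*sqrt(4718) + 16895) = sqrt(16895 + I*sqrt(4718)) ≈ 129.98 + 0.2642*I)
Z + E = sqrt(16895 + I*sqrt(4718)) - 550 = -550 + sqrt(16895 + I*sqrt(4718))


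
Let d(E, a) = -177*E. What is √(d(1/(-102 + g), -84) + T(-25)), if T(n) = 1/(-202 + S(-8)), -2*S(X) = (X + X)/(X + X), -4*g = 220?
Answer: √56026235/7065 ≈ 1.0595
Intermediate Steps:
g = -55 (g = -¼*220 = -55)
S(X) = -½ (S(X) = -(X + X)/(2*(X + X)) = -2*X/(2*(2*X)) = -2*X*1/(2*X)/2 = -½*1 = -½)
T(n) = -2/405 (T(n) = 1/(-202 - ½) = 1/(-405/2) = -2/405)
√(d(1/(-102 + g), -84) + T(-25)) = √(-177/(-102 - 55) - 2/405) = √(-177/(-157) - 2/405) = √(-177*(-1/157) - 2/405) = √(177/157 - 2/405) = √(71371/63585) = √56026235/7065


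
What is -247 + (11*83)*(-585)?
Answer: -534352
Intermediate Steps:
-247 + (11*83)*(-585) = -247 + 913*(-585) = -247 - 534105 = -534352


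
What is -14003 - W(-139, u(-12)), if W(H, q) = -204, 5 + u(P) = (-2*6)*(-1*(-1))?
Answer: -13799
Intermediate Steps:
u(P) = -17 (u(P) = -5 + (-2*6)*(-1*(-1)) = -5 - 12*1 = -5 - 12 = -17)
-14003 - W(-139, u(-12)) = -14003 - 1*(-204) = -14003 + 204 = -13799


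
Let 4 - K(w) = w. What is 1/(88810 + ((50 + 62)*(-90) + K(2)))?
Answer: 1/78732 ≈ 1.2701e-5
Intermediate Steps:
K(w) = 4 - w
1/(88810 + ((50 + 62)*(-90) + K(2))) = 1/(88810 + ((50 + 62)*(-90) + (4 - 1*2))) = 1/(88810 + (112*(-90) + (4 - 2))) = 1/(88810 + (-10080 + 2)) = 1/(88810 - 10078) = 1/78732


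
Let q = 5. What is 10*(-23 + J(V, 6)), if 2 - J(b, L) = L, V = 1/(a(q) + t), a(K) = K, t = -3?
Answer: -270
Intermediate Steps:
V = 1/2 (V = 1/(5 - 3) = 1/2 ≈ 0.50000)
J(b, L) = 2 - L
10*(-23 + J(V, 6)) = 10*(-23 + (2 - 1*6)) = 10*(-23 + (2 - 6)) = 10*(-23 - 4) = 10*(-27) = -270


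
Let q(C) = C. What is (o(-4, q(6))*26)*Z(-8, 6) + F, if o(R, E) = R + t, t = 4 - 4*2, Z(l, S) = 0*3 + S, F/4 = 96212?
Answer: 383600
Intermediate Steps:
F = 384848 (F = 4*96212 = 384848)
Z(l, S) = S (Z(l, S) = 0 + S = S)
t = -4 (t = 4 - 8 = -4)
o(R, E) = -4 + R (o(R, E) = R - 4 = -4 + R)
(o(-4, q(6))*26)*Z(-8, 6) + F = ((-4 - 4)*26)*6 + 384848 = -8*26*6 + 384848 = -208*6 + 384848 = -1248 + 384848 = 383600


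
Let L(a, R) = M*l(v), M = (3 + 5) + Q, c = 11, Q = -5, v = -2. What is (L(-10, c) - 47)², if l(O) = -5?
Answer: 3844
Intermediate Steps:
M = 3 (M = (3 + 5) - 5 = 8 - 5 = 3)
L(a, R) = -15 (L(a, R) = 3*(-5) = -15)
(L(-10, c) - 47)² = (-15 - 47)² = (-62)² = 3844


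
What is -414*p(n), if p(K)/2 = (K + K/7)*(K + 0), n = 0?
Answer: 0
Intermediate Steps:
p(K) = 16*K²/7 (p(K) = 2*((K + K/7)*(K + 0)) = 2*((K + K*(⅐))*K) = 2*((K + K/7)*K) = 2*((8*K/7)*K) = 2*(8*K²/7) = 16*K²/7)
-414*p(n) = -6624*0²/7 = -6624*0/7 = -414*0 = 0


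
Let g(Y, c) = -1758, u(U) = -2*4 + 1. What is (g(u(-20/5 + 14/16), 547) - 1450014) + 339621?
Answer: -1112151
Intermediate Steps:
u(U) = -7 (u(U) = -8 + 1 = -7)
(g(u(-20/5 + 14/16), 547) - 1450014) + 339621 = (-1758 - 1450014) + 339621 = -1451772 + 339621 = -1112151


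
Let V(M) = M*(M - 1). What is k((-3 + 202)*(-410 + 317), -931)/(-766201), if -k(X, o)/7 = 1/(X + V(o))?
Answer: 7/650646396185 ≈ 1.0759e-11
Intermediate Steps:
V(M) = M*(-1 + M)
k(X, o) = -7/(X + o*(-1 + o))
k((-3 + 202)*(-410 + 317), -931)/(-766201) = -7/((-3 + 202)*(-410 + 317) - 931*(-1 - 931))/(-766201) = -7/(199*(-93) - 931*(-932))*(-1/766201) = -7/(-18507 + 867692)*(-1/766201) = -7/849185*(-1/766201) = 7/650646396185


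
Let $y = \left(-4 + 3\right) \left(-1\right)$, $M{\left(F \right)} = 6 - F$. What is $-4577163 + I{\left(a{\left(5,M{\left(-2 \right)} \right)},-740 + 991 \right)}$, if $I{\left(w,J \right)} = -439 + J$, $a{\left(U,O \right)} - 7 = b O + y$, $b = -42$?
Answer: $-4577351$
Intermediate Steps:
$y = 1$ ($y = \left(-1\right) \left(-1\right) = 1$)
$a{\left(U,O \right)} = 8 - 42 O$ ($a{\left(U,O \right)} = 7 - \left(-1 + 42 O\right) = 8 - 42 O$)
$-4577163 + I{\left(a{\left(5,M{\left(-2 \right)} \right)},-740 + 991 \right)} = -4577163 + \left(-439 + \left(-740 + 991\right)\right) = -4577163 + \left(-439 + 251\right) = -4577163 - 188 = -4577351$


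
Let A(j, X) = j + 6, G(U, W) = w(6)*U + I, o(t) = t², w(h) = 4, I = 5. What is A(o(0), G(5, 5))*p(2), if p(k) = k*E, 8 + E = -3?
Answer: -132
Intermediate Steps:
E = -11 (E = -8 - 3 = -11)
G(U, W) = 5 + 4*U (G(U, W) = 4*U + 5 = 5 + 4*U)
A(j, X) = 6 + j
p(k) = -11*k (p(k) = k*(-11) = -11*k)
A(o(0), G(5, 5))*p(2) = (6 + 0²)*(-11*2) = (6 + 0)*(-22) = 6*(-22) = -132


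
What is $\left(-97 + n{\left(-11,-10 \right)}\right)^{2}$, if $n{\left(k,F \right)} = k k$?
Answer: $576$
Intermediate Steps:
$n{\left(k,F \right)} = k^{2}$
$\left(-97 + n{\left(-11,-10 \right)}\right)^{2} = \left(-97 + \left(-11\right)^{2}\right)^{2} = \left(-97 + 121\right)^{2} = 24^{2} = 576$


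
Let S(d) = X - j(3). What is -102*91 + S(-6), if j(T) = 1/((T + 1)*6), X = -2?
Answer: -222817/24 ≈ -9284.0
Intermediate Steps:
j(T) = 1/(6*(1 + T)) (j(T) = (1/6)/(1 + T) = 1/(6*(1 + T)))
S(d) = -49/24 (S(d) = -2 - 1/(6*(1 + 3)) = -2 - 1/(6*4) = -2 - 1*1/24 = -2 - 1/24 = -49/24)
-102*91 + S(-6) = -102*91 - 49/24 = -9282 - 49/24 = -222817/24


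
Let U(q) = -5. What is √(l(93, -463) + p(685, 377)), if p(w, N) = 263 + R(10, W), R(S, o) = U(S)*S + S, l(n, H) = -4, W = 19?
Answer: √219 ≈ 14.799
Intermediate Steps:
R(S, o) = -4*S (R(S, o) = -5*S + S = -4*S)
p(w, N) = 223 (p(w, N) = 263 - 4*10 = 263 - 40 = 223)
√(l(93, -463) + p(685, 377)) = √(-4 + 223) = √219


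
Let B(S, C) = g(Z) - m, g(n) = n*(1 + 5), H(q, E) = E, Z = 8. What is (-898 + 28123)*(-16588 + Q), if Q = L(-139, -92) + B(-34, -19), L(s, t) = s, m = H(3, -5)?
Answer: -453949650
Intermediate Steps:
m = -5
g(n) = 6*n (g(n) = n*6 = 6*n)
B(S, C) = 53 (B(S, C) = 6*8 - 1*(-5) = 48 + 5 = 53)
Q = -86 (Q = -139 + 53 = -86)
(-898 + 28123)*(-16588 + Q) = (-898 + 28123)*(-16588 - 86) = 27225*(-16674) = -453949650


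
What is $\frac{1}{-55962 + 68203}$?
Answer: $\frac{1}{12241} \approx 8.1693 \cdot 10^{-5}$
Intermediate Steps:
$\frac{1}{-55962 + 68203} = \frac{1}{12241}$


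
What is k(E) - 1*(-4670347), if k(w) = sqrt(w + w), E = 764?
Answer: 4670347 + 2*sqrt(382) ≈ 4.6704e+6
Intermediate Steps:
k(w) = sqrt(2)*sqrt(w) (k(w) = sqrt(2*w) = sqrt(2)*sqrt(w))
k(E) - 1*(-4670347) = sqrt(2)*sqrt(764) - 1*(-4670347) = sqrt(2)*(2*sqrt(191)) + 4670347 = 2*sqrt(382) + 4670347 = 4670347 + 2*sqrt(382)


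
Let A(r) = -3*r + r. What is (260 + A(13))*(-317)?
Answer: -74178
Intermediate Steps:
A(r) = -2*r
(260 + A(13))*(-317) = (260 - 2*13)*(-317) = (260 - 26)*(-317) = 234*(-317) = -74178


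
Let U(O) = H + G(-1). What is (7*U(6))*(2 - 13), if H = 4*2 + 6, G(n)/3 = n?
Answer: -847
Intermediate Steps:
G(n) = 3*n
H = 14 (H = 8 + 6 = 14)
U(O) = 11 (U(O) = 14 + 3*(-1) = 14 - 3 = 11)
(7*U(6))*(2 - 13) = (7*11)*(2 - 13) = 77*(-11) = -847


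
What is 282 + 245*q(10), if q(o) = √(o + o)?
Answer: 282 + 490*√5 ≈ 1377.7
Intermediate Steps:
q(o) = √2*√o (q(o) = √(2*o) = √2*√o)
282 + 245*q(10) = 282 + 245*(√2*√10) = 282 + 245*(2*√5) = 282 + 490*√5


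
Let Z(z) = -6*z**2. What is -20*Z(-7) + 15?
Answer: 5895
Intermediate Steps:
-20*Z(-7) + 15 = -(-120)*(-7)**2 + 15 = -(-120)*49 + 15 = -20*(-294) + 15 = 5880 + 15 = 5895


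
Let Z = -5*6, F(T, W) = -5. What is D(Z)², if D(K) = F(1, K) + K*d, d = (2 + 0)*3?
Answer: 34225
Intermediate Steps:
d = 6 (d = 2*3 = 6)
Z = -30
D(K) = -5 + 6*K (D(K) = -5 + K*6 = -5 + 6*K)
D(Z)² = (-5 + 6*(-30))² = (-5 - 180)² = (-185)² = 34225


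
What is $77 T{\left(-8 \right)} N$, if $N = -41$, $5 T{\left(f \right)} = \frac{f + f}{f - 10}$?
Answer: $- \frac{25256}{45} \approx -561.24$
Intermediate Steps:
$T{\left(f \right)} = \frac{2 f}{5 \left(-10 + f\right)}$ ($T{\left(f \right)} = \frac{\left(f + f\right) \frac{1}{f - 10}}{5} = \frac{2 f \frac{1}{-10 + f}}{5} = \frac{2 f}{5 \left(-10 + f\right)}$)
$77 T{\left(-8 \right)} N = 77 \cdot \frac{2}{5} \left(-8\right) \frac{1}{-10 - 8} \left(-41\right) = 77 \cdot \frac{2}{5} \left(-8\right) \frac{1}{-18} \left(-41\right) = 77 \cdot \frac{2}{5} \left(-8\right) \left(- \frac{1}{18}\right) \left(-41\right) = 77 \cdot \frac{8}{45} \left(-41\right) = \frac{616}{45} \left(-41\right) = - \frac{25256}{45}$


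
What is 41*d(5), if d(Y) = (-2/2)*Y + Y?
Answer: 0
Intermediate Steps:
d(Y) = 0 (d(Y) = (-2*½)*Y + Y = -Y + Y = 0)
41*d(5) = 41*0 = 0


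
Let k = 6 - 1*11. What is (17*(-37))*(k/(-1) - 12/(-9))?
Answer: -11951/3 ≈ -3983.7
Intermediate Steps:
k = -5 (k = 6 - 11 = -5)
(17*(-37))*(k/(-1) - 12/(-9)) = (17*(-37))*(-5/(-1) - 12/(-9)) = -629*(-5*(-1) - 12*(-⅑)) = -629*(5 + 4/3) = -629*19/3 = -11951/3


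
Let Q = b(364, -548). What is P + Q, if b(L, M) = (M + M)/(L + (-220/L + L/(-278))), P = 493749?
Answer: 2261370875417/4580029 ≈ 4.9375e+5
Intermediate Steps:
b(L, M) = 2*M/(-220/L + 277*L/278) (b(L, M) = (2*M)/(L + (-220/L + L*(-1/278))) = (2*M)/(L + (-220/L - L/278)) = (2*M)/(-220/L + 277*L/278) = 2*M/(-220/L + 277*L/278))
Q = -13863304/4580029 (Q = 556*364*(-548)/(-61160 + 277*364**2) = 556*364*(-548)/(-61160 + 277*132496) = 556*364*(-548)/(-61160 + 36701392) = 556*364*(-548)/36640232 = 556*364*(-548)*(1/36640232) = -13863304/4580029 ≈ -3.0269)
P + Q = 493749 - 13863304/4580029 = 2261370875417/4580029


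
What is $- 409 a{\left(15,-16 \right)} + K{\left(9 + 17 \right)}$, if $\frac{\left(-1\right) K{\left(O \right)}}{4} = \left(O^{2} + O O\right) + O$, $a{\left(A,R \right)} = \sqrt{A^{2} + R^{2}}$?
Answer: $-5512 - 409 \sqrt{481} \approx -14482.0$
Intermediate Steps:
$K{\left(O \right)} = - 8 O^{2} - 4 O$ ($K{\left(O \right)} = - 4 \left(\left(O^{2} + O O\right) + O\right) = - 4 \left(\left(O^{2} + O^{2}\right) + O\right) = - 4 \left(2 O^{2} + O\right) = - 4 \left(O + 2 O^{2}\right) = - 8 O^{2} - 4 O$)
$- 409 a{\left(15,-16 \right)} + K{\left(9 + 17 \right)} = - 409 \sqrt{15^{2} + \left(-16\right)^{2}} - 4 \left(9 + 17\right) \left(1 + 2 \left(9 + 17\right)\right) = - 409 \sqrt{225 + 256} - 104 \left(1 + 2 \cdot 26\right) = - 409 \sqrt{481} - 104 \left(1 + 52\right) = - 409 \sqrt{481} - 104 \cdot 53 = - 409 \sqrt{481} - 5512 = -5512 - 409 \sqrt{481}$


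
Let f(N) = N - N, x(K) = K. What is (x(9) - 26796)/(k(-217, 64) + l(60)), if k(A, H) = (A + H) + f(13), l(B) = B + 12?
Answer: 8929/27 ≈ 330.70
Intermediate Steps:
f(N) = 0
l(B) = 12 + B
k(A, H) = A + H (k(A, H) = (A + H) + 0 = A + H)
(x(9) - 26796)/(k(-217, 64) + l(60)) = (9 - 26796)/((-217 + 64) + (12 + 60)) = -26787/(-153 + 72) = -26787/(-81) = -26787*(-1/81) = 8929/27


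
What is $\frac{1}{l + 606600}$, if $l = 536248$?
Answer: $\frac{1}{1142848} \approx 8.7501 \cdot 10^{-7}$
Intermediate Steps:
$\frac{1}{l + 606600} = \frac{1}{536248 + 606600} = \frac{1}{1142848}$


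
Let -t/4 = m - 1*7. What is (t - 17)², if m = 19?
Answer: 4225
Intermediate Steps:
t = -48 (t = -4*(19 - 1*7) = -4*(19 - 7) = -4*12 = -48)
(t - 17)² = (-48 - 17)² = (-65)² = 4225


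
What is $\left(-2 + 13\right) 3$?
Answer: $33$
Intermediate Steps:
$\left(-2 + 13\right) 3 = 11 \cdot 3 = 33$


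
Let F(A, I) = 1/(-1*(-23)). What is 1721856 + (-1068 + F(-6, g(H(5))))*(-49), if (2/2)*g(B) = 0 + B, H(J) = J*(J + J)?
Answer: 40806275/23 ≈ 1.7742e+6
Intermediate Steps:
H(J) = 2*J**2 (H(J) = J*(2*J) = 2*J**2)
g(B) = B (g(B) = 0 + B = B)
F(A, I) = 1/23
1721856 + (-1068 + F(-6, g(H(5))))*(-49) = 1721856 + (-1068 + 1/23)*(-49) = 1721856 - 24563/23*(-49) = 1721856 + 1203587/23 = 40806275/23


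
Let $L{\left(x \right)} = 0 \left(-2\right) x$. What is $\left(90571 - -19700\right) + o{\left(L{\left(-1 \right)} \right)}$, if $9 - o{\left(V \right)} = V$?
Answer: $110280$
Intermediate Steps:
$L{\left(x \right)} = 0$ ($L{\left(x \right)} = 0 x = 0$)
$o{\left(V \right)} = 9 - V$
$\left(90571 - -19700\right) + o{\left(L{\left(-1 \right)} \right)} = \left(90571 - -19700\right) + \left(9 - 0\right) = \left(90571 + 19700\right) + \left(9 + 0\right) = 110271 + 9 = 110280$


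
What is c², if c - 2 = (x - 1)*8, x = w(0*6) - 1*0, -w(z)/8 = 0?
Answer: 36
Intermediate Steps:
w(z) = 0 (w(z) = -8*0 = 0)
x = 0 (x = 0 - 1*0 = 0 + 0 = 0)
c = -6 (c = 2 + (0 - 1)*8 = 2 - 1*8 = 2 - 8 = -6)
c² = (-6)² = 36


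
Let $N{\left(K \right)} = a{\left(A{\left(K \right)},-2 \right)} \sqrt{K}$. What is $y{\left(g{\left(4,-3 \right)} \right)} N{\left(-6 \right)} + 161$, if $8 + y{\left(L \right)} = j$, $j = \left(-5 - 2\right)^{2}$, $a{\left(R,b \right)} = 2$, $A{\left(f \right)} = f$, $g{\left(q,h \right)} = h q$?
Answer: $161 + 82 i \sqrt{6} \approx 161.0 + 200.86 i$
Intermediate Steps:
$j = 49$ ($j = \left(-7\right)^{2} = 49$)
$N{\left(K \right)} = 2 \sqrt{K}$
$y{\left(L \right)} = 41$ ($y{\left(L \right)} = -8 + 49 = 41$)
$y{\left(g{\left(4,-3 \right)} \right)} N{\left(-6 \right)} + 161 = 41 \cdot 2 \sqrt{-6} + 161 = 41 \cdot 2 i \sqrt{6} + 161 = 82 i \sqrt{6} + 161 = 161 + 82 i \sqrt{6}$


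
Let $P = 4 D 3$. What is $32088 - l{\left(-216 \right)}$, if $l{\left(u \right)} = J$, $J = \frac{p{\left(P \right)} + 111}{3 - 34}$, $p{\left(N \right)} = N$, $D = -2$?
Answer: $\frac{994815}{31} \approx 32091.0$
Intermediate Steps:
$P = -24$ ($P = 4 \left(-2\right) 3 = \left(-8\right) 3 = -24$)
$J = - \frac{87}{31}$ ($J = \frac{-24 + 111}{3 - 34} = \frac{87}{-31} = 87 \left(- \frac{1}{31}\right) = - \frac{87}{31} \approx -2.8064$)
$l{\left(u \right)} = - \frac{87}{31}$
$32088 - l{\left(-216 \right)} = 32088 - - \frac{87}{31} = 32088 + \frac{87}{31} = \frac{994815}{31}$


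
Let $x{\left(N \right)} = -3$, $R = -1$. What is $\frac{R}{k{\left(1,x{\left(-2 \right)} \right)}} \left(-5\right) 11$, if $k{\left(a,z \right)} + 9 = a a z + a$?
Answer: $-5$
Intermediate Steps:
$k{\left(a,z \right)} = -9 + a + z a^{2}$ ($k{\left(a,z \right)} = -9 + \left(a a z + a\right) = -9 + \left(a^{2} z + a\right) = -9 + \left(z a^{2} + a\right) = -9 + \left(a + z a^{2}\right) = -9 + a + z a^{2}$)
$\frac{R}{k{\left(1,x{\left(-2 \right)} \right)}} \left(-5\right) 11 = - \frac{1}{-9 + 1 - 3 \cdot 1^{2}} \left(-5\right) 11 = - \frac{1}{-9 + 1 - 3} \left(-5\right) 11 = - \frac{1}{-11} \left(-5\right) 11 = \left(-1\right) \left(- \frac{1}{11}\right) \left(-5\right) 11 = \frac{1}{11} \left(-5\right) 11 = \left(- \frac{5}{11}\right) 11 = -5$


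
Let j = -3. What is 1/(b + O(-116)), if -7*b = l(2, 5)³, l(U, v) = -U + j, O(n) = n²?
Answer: 7/94317 ≈ 7.4218e-5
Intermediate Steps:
l(U, v) = -3 - U (l(U, v) = -U - 3 = -3 - U)
b = 125/7 (b = -(-3 - 1*2)³/7 = -(-3 - 2)³/7 = -⅐*(-5)³ = -⅐*(-125) = 125/7 ≈ 17.857)
1/(b + O(-116)) = 1/(125/7 + (-116)²) = 1/(125/7 + 13456) = 1/(94317/7) = 7/94317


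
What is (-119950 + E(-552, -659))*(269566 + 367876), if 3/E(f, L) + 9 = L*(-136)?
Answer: -6852067559446174/89615 ≈ -7.6461e+10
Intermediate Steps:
E(f, L) = 3/(-9 - 136*L) (E(f, L) = 3/(-9 + L*(-136)) = 3/(-9 - 136*L))
(-119950 + E(-552, -659))*(269566 + 367876) = (-119950 - 3/(9 + 136*(-659)))*(269566 + 367876) = (-119950 - 3/(9 - 89624))*637442 = (-119950 - 3/(-89615))*637442 = (-119950 - 3*(-1/89615))*637442 = (-119950 + 3/89615)*637442 = -10749319247/89615*637442 = -6852067559446174/89615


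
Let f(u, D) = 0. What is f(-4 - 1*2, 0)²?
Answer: 0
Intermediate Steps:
f(-4 - 1*2, 0)² = 0² = 0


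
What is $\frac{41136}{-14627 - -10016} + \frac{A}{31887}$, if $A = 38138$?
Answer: $- \frac{378616438}{49010319} \approx -7.7252$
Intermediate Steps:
$\frac{41136}{-14627 - -10016} + \frac{A}{31887} = \frac{41136}{-14627 - -10016} + \frac{38138}{31887} = \frac{41136}{-14627 + 10016} + 38138 \cdot \frac{1}{31887} = \frac{41136}{-4611} + \frac{38138}{31887} = 41136 \left(- \frac{1}{4611}\right) + \frac{38138}{31887} = - \frac{13712}{1537} + \frac{38138}{31887} = - \frac{378616438}{49010319}$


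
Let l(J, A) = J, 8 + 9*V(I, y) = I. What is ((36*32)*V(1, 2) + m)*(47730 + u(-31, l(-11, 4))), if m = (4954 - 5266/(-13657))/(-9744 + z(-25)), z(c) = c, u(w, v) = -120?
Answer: -5694523111759320/133415233 ≈ -4.2683e+7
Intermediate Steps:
V(I, y) = -8/9 + I/9
m = -67662044/133415233 (m = (4954 - 5266/(-13657))/(-9744 - 25) = (4954 - 5266*(-1/13657))/(-9769) = (4954 + 5266/13657)*(-1/9769) = (67662044/13657)*(-1/9769) = -67662044/133415233 ≈ -0.50715)
((36*32)*V(1, 2) + m)*(47730 + u(-31, l(-11, 4))) = ((36*32)*(-8/9 + (⅑)*1) - 67662044/133415233)*(47730 - 120) = (1152*(-8/9 + ⅑) - 67662044/133415233)*47610 = (1152*(-7/9) - 67662044/133415233)*47610 = (-896 - 67662044/133415233)*47610 = -119607710812/133415233*47610 = -5694523111759320/133415233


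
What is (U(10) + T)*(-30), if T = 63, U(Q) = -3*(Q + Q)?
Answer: -90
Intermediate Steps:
U(Q) = -6*Q
(U(10) + T)*(-30) = (-6*10 + 63)*(-30) = (-60 + 63)*(-30) = 3*(-30) = -90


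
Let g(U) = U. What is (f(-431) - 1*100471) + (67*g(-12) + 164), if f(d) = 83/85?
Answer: -8594352/85 ≈ -1.0111e+5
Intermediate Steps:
f(d) = 83/85 (f(d) = 83*(1/85) = 83/85)
(f(-431) - 1*100471) + (67*g(-12) + 164) = (83/85 - 1*100471) + (67*(-12) + 164) = (83/85 - 100471) + (-804 + 164) = -8539952/85 - 640 = -8594352/85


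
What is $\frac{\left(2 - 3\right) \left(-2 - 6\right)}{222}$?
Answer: $\frac{4}{111} \approx 0.036036$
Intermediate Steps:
$\frac{\left(2 - 3\right) \left(-2 - 6\right)}{222} = \left(-1\right) \left(-8\right) \frac{1}{222} = 8 \cdot \frac{1}{222} = \frac{4}{111}$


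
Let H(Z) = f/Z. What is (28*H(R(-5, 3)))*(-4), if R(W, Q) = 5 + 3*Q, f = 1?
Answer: -8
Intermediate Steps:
H(Z) = 1/Z
(28*H(R(-5, 3)))*(-4) = (28/(5 + 3*3))*(-4) = (28/(5 + 9))*(-4) = (28/14)*(-4) = (28*(1/14))*(-4) = 2*(-4) = -8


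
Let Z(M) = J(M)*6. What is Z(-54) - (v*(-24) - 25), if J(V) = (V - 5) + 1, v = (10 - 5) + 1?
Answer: -179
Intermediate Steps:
v = 6 (v = 5 + 1 = 6)
J(V) = -4 + V (J(V) = (-5 + V) + 1 = -4 + V)
Z(M) = -24 + 6*M (Z(M) = (-4 + M)*6 = -24 + 6*M)
Z(-54) - (v*(-24) - 25) = (-24 + 6*(-54)) - (6*(-24) - 25) = (-24 - 324) - (-144 - 25) = -348 - 1*(-169) = -348 + 169 = -179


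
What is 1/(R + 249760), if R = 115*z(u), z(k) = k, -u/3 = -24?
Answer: 1/258040 ≈ 3.8754e-6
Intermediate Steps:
u = 72 (u = -3*(-24) = 72)
R = 8280 (R = 115*72 = 8280)
1/(R + 249760) = 1/(8280 + 249760) = 1/258040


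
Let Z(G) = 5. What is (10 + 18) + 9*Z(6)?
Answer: 73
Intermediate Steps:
(10 + 18) + 9*Z(6) = (10 + 18) + 9*5 = 28 + 45 = 73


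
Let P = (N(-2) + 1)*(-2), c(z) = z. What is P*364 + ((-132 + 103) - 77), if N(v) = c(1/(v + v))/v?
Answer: -925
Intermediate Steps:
N(v) = 1/(2*v²) (N(v) = 1/((v + v)*v) = 1/(((2*v))*v) = (1/(2*v))/v = 1/(2*v²))
P = -9/4 (P = ((½)/(-2)² + 1)*(-2) = ((½)*(¼) + 1)*(-2) = (⅛ + 1)*(-2) = (9/8)*(-2) = -9/4 ≈ -2.2500)
P*364 + ((-132 + 103) - 77) = -9/4*364 + ((-132 + 103) - 77) = -819 + (-29 - 77) = -819 - 106 = -925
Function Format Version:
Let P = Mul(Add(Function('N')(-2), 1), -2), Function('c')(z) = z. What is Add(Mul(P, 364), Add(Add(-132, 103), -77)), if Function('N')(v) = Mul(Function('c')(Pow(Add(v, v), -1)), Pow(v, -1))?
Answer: -925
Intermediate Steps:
Function('N')(v) = Mul(Rational(1, 2), Pow(v, -2)) (Function('N')(v) = Mul(Pow(Add(v, v), -1), Pow(v, -1)) = Mul(Pow(Mul(2, v), -1), Pow(v, -1)) = Mul(Mul(Rational(1, 2), Pow(v, -1)), Pow(v, -1)) = Mul(Rational(1, 2), Pow(v, -2)))
P = Rational(-9, 4) (P = Mul(Add(Mul(Rational(1, 2), Pow(-2, -2)), 1), -2) = Mul(Add(Mul(Rational(1, 2), Rational(1, 4)), 1), -2) = Mul(Add(Rational(1, 8), 1), -2) = Mul(Rational(9, 8), -2) = Rational(-9, 4) ≈ -2.2500)
Add(Mul(P, 364), Add(Add(-132, 103), -77)) = Add(Mul(Rational(-9, 4), 364), Add(Add(-132, 103), -77)) = Add(-819, Add(-29, -77)) = Add(-819, -106) = -925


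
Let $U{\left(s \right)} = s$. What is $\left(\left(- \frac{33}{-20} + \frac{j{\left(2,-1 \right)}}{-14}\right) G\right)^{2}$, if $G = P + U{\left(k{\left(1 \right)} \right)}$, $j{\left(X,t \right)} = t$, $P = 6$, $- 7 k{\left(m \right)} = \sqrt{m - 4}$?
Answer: $\frac{102280641}{960400} - \frac{174243 i \sqrt{3}}{34300} \approx 106.5 - 8.7988 i$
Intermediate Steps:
$k{\left(m \right)} = - \frac{\sqrt{-4 + m}}{7}$ ($k{\left(m \right)} = - \frac{\sqrt{m - 4}}{7} = - \frac{\sqrt{-4 + m}}{7}$)
$G = 6 - \frac{i \sqrt{3}}{7}$ ($G = 6 - \frac{\sqrt{-4 + 1}}{7} = 6 - \frac{\sqrt{-3}}{7} = 6 - \frac{i \sqrt{3}}{7} \approx 6.0 - 0.24744 i$)
$\left(\left(- \frac{33}{-20} + \frac{j{\left(2,-1 \right)}}{-14}\right) G\right)^{2} = \left(\left(- \frac{33}{-20} - \frac{1}{-14}\right) \left(6 - \frac{i \sqrt{3}}{7}\right)\right)^{2} = \left(\left(\left(-33\right) \left(- \frac{1}{20}\right) - - \frac{1}{14}\right) \left(6 - \frac{i \sqrt{3}}{7}\right)\right)^{2} = \left(\left(\frac{33}{20} + \frac{1}{14}\right) \left(6 - \frac{i \sqrt{3}}{7}\right)\right)^{2} = \left(\frac{241 \left(6 - \frac{i \sqrt{3}}{7}\right)}{140}\right)^{2} = \left(\frac{723}{70} - \frac{241 i \sqrt{3}}{980}\right)^{2}$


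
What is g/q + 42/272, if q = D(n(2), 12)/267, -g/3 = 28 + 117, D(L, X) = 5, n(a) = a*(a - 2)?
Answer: -3159123/136 ≈ -23229.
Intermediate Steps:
n(a) = a*(-2 + a)
g = -435 (g = -3*(28 + 117) = -3*145 = -435)
q = 5/267 ≈ 0.018727
g/q + 42/272 = -435/5/267 + 42/272 = -435*267/5 + 42*(1/272) = -23229 + 21/136 = -3159123/136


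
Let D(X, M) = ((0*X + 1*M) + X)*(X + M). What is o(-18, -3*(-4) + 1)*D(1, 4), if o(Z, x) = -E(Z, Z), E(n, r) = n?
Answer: 450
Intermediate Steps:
o(Z, x) = -Z
D(X, M) = (M + X)**2 (D(X, M) = ((0 + M) + X)*(M + X) = (M + X)*(M + X) = (M + X)**2)
o(-18, -3*(-4) + 1)*D(1, 4) = (-1*(-18))*(4 + 1)**2 = 18*5**2 = 18*25 = 450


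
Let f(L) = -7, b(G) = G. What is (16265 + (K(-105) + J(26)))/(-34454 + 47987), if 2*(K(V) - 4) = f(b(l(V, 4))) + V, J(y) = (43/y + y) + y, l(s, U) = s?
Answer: 422933/351858 ≈ 1.2020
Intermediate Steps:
J(y) = 2*y + 43/y (J(y) = (y + 43/y) + y = 2*y + 43/y)
K(V) = ½ + V/2 (K(V) = 4 + (-7 + V)/2 = 4 + (-7/2 + V/2) = ½ + V/2)
(16265 + (K(-105) + J(26)))/(-34454 + 47987) = (16265 + ((½ + (½)*(-105)) + (2*26 + 43/26)))/(-34454 + 47987) = (16265 + ((½ - 105/2) + (52 + 43*(1/26))))/13533 = (16265 + (-52 + (52 + 43/26)))*(1/13533) = (16265 + (-52 + 1395/26))*(1/13533) = (16265 + 43/26)*(1/13533) = (422933/26)*(1/13533) = 422933/351858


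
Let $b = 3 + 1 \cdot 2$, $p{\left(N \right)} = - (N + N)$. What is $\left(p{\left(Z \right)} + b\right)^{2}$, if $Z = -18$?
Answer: $1681$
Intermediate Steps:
$p{\left(N \right)} = - 2 N$
$b = 5$ ($b = 3 + 2 = 5$)
$\left(p{\left(Z \right)} + b\right)^{2} = \left(\left(-2\right) \left(-18\right) + 5\right)^{2} = \left(36 + 5\right)^{2} = 41^{2} = 1681$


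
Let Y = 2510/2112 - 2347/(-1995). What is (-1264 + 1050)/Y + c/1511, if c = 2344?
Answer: -74393129208/836448803 ≈ -88.939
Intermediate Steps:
Y = 553573/234080 (Y = 2510*(1/2112) - 2347*(-1/1995) = 1255/1056 + 2347/1995 = 553573/234080 ≈ 2.3649)
(-1264 + 1050)/Y + c/1511 = (-1264 + 1050)/(553573/234080) + 2344/1511 = -214*234080/553573 + 2344*(1/1511) = -50093120/553573 + 2344/1511 = -74393129208/836448803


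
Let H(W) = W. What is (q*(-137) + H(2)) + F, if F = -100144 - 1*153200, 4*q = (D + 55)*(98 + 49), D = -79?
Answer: -132508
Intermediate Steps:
q = -882 (q = ((-79 + 55)*(98 + 49))/4 = (-24*147)/4 = (¼)*(-3528) = -882)
F = -253344 (F = -100144 - 153200 = -253344)
(q*(-137) + H(2)) + F = (-882*(-137) + 2) - 253344 = (120834 + 2) - 253344 = 120836 - 253344 = -132508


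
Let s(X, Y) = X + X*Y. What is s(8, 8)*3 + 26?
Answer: 242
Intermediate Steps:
s(8, 8)*3 + 26 = (8*(1 + 8))*3 + 26 = (8*9)*3 + 26 = 72*3 + 26 = 216 + 26 = 242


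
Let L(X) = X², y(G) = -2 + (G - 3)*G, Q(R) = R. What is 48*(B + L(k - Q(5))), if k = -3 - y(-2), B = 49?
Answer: 14640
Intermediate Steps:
y(G) = -2 + G*(-3 + G) (y(G) = -2 + (-3 + G)*G = -2 + G*(-3 + G))
k = -11 (k = -3 - (-2 + (-2)² - 3*(-2)) = -3 - (-2 + 4 + 6) = -3 - 1*8 = -3 - 8 = -11)
48*(B + L(k - Q(5))) = 48*(49 + (-11 - 1*5)²) = 48*(49 + (-11 - 5)²) = 48*(49 + (-16)²) = 48*(49 + 256) = 48*305 = 14640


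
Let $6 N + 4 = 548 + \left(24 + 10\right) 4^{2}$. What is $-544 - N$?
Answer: $- \frac{2176}{3} \approx -725.33$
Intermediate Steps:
$N = \frac{544}{3}$ ($N = - \frac{2}{3} + \frac{548 + \left(24 + 10\right) 4^{2}}{6} = - \frac{2}{3} + \frac{548 + 34 \cdot 16}{6} = - \frac{2}{3} + \frac{548 + 544}{6} = - \frac{2}{3} + \frac{1}{6} \cdot 1092 = - \frac{2}{3} + 182 = \frac{544}{3} \approx 181.33$)
$-544 - N = -544 - \frac{544}{3} = - \frac{2176}{3}$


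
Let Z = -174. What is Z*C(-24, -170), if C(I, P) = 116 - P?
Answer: -49764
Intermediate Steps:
Z*C(-24, -170) = -174*(116 - 1*(-170)) = -174*(116 + 170) = -174*286 = -49764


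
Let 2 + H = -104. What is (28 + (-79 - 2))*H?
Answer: 5618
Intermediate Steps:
H = -106 (H = -2 - 104 = -106)
(28 + (-79 - 2))*H = (28 + (-79 - 2))*(-106) = (28 - 81)*(-106) = -53*(-106) = 5618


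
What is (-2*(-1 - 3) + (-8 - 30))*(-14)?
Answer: 420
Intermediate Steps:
(-2*(-1 - 3) + (-8 - 30))*(-14) = (-2*(-4) - 38)*(-14) = (8 - 38)*(-14) = -30*(-14) = 420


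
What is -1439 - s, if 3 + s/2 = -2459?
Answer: 3485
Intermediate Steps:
s = -4924 (s = -6 + 2*(-2459) = -6 - 4918 = -4924)
-1439 - s = -1439 - 1*(-4924) = -1439 + 4924 = 3485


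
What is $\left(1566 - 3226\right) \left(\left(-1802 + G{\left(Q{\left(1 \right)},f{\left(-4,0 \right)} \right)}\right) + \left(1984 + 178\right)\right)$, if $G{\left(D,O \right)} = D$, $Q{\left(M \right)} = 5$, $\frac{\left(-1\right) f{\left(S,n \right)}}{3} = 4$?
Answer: $-605900$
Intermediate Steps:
$f{\left(S,n \right)} = -12$ ($f{\left(S,n \right)} = \left(-3\right) 4 = -12$)
$\left(1566 - 3226\right) \left(\left(-1802 + G{\left(Q{\left(1 \right)},f{\left(-4,0 \right)} \right)}\right) + \left(1984 + 178\right)\right) = \left(1566 - 3226\right) \left(\left(-1802 + 5\right) + \left(1984 + 178\right)\right) = - 1660 \left(-1797 + 2162\right) = \left(-1660\right) 365 = -605900$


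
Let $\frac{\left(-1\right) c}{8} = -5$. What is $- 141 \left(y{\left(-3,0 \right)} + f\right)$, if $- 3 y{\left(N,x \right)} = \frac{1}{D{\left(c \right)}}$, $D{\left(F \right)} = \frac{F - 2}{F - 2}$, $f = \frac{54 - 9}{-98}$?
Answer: $\frac{10951}{98} \approx 111.74$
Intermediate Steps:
$f = - \frac{45}{98}$ ($f = 45 \left(- \frac{1}{98}\right) = - \frac{45}{98} \approx -0.45918$)
$c = 40$ ($c = \left(-8\right) \left(-5\right) = 40$)
$D{\left(F \right)} = 1$ ($D{\left(F \right)} = \frac{-2 + F}{-2 + F} = 1$)
$y{\left(N,x \right)} = - \frac{1}{3}$ ($y{\left(N,x \right)} = - \frac{1}{3 \cdot 1} = \left(- \frac{1}{3}\right) 1 = - \frac{1}{3}$)
$- 141 \left(y{\left(-3,0 \right)} + f\right) = - 141 \left(- \frac{1}{3} - \frac{45}{98}\right) = \left(-141\right) \left(- \frac{233}{294}\right) = \frac{10951}{98}$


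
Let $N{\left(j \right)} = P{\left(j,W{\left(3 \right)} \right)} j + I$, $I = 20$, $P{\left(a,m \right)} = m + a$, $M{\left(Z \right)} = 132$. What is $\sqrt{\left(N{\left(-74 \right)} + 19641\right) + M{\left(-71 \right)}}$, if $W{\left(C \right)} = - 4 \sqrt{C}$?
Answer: $\sqrt{25269 + 296 \sqrt{3}} \approx 160.57$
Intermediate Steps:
$P{\left(a,m \right)} = a + m$
$N{\left(j \right)} = 20 + j \left(j - 4 \sqrt{3}\right)$ ($N{\left(j \right)} = \left(j - 4 \sqrt{3}\right) j + 20 = j \left(j - 4 \sqrt{3}\right) + 20 = 20 + j \left(j - 4 \sqrt{3}\right)$)
$\sqrt{\left(N{\left(-74 \right)} + 19641\right) + M{\left(-71 \right)}} = \sqrt{\left(\left(20 - 74 \left(-74 - 4 \sqrt{3}\right)\right) + 19641\right) + 132} = \sqrt{\left(\left(20 + \left(5476 + 296 \sqrt{3}\right)\right) + 19641\right) + 132} = \sqrt{\left(\left(5496 + 296 \sqrt{3}\right) + 19641\right) + 132} = \sqrt{\left(25137 + 296 \sqrt{3}\right) + 132} = \sqrt{25269 + 296 \sqrt{3}}$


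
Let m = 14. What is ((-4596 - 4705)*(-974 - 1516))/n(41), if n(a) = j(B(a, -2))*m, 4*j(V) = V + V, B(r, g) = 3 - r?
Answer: -11579745/133 ≈ -87066.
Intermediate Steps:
j(V) = V/2 (j(V) = (V + V)/4 = (2*V)/4 = V/2)
n(a) = 21 - 7*a (n(a) = ((3 - a)/2)*14 = (3/2 - a/2)*14 = 21 - 7*a)
((-4596 - 4705)*(-974 - 1516))/n(41) = ((-4596 - 4705)*(-974 - 1516))/(21 - 7*41) = (-9301*(-2490))/(21 - 287) = 23159490/(-266) = 23159490*(-1/266) = -11579745/133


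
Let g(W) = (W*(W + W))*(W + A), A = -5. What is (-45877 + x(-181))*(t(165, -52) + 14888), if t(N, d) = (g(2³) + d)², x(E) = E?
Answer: -5762408496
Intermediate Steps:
g(W) = 2*W²*(-5 + W) (g(W) = (W*(W + W))*(W - 5) = (W*(2*W))*(-5 + W) = (2*W²)*(-5 + W) = 2*W²*(-5 + W))
t(N, d) = (384 + d)² (t(N, d) = (2*(2³)²*(-5 + 2³) + d)² = (2*8²*(-5 + 8) + d)² = (2*64*3 + d)² = (384 + d)²)
(-45877 + x(-181))*(t(165, -52) + 14888) = (-45877 - 181)*((384 - 52)² + 14888) = -46058*(332² + 14888) = -46058*(110224 + 14888) = -46058*125112 = -5762408496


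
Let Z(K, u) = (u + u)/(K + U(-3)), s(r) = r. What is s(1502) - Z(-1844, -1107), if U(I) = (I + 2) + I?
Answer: 462247/308 ≈ 1500.8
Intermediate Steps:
U(I) = 2 + 2*I (U(I) = (2 + I) + I = 2 + 2*I)
Z(K, u) = 2*u/(-4 + K) (Z(K, u) = (u + u)/(K + (2 + 2*(-3))) = (2*u)/(K + (2 - 6)) = (2*u)/(K - 4) = (2*u)/(-4 + K) = 2*u/(-4 + K))
s(1502) - Z(-1844, -1107) = 1502 - 2*(-1107)/(-4 - 1844) = 1502 - 2*(-1107)/(-1848) = 1502 - 2*(-1107)*(-1)/1848 = 1502 - 1*369/308 = 1502 - 369/308 = 462247/308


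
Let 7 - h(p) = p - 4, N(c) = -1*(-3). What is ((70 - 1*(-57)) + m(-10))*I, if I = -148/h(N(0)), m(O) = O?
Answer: -4329/2 ≈ -2164.5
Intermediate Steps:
N(c) = 3
h(p) = 11 - p (h(p) = 7 - (p - 4) = 7 - (-4 + p) = 7 + (4 - p) = 11 - p)
I = -37/2 (I = -148/(11 - 1*3) = -148/(11 - 3) = -148/8 = -148*⅛ = -37/2 ≈ -18.500)
((70 - 1*(-57)) + m(-10))*I = ((70 - 1*(-57)) - 10)*(-37/2) = ((70 + 57) - 10)*(-37/2) = (127 - 10)*(-37/2) = 117*(-37/2) = -4329/2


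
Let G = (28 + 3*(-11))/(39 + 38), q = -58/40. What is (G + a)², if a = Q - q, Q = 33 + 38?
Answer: 12426229729/2371600 ≈ 5239.6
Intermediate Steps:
q = -29/20 (q = -58*1/40 = -29/20 ≈ -1.4500)
Q = 71
G = -5/77 (G = (28 - 33)/77 = -5*1/77 = -5/77 ≈ -0.064935)
a = 1449/20 (a = 71 - 1*(-29/20) = 71 + 29/20 = 1449/20 ≈ 72.450)
(G + a)² = (-5/77 + 1449/20)² = (111473/1540)² = 12426229729/2371600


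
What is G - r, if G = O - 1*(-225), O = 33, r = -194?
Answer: 452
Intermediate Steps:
G = 258 (G = 33 - 1*(-225) = 33 + 225 = 258)
G - r = 258 - 1*(-194) = 258 + 194 = 452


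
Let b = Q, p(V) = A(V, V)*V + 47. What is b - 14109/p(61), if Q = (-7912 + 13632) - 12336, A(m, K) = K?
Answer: -8314399/1256 ≈ -6619.7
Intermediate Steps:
p(V) = 47 + V² (p(V) = V*V + 47 = V² + 47 = 47 + V²)
Q = -6616 (Q = 5720 - 12336 = -6616)
b = -6616
b - 14109/p(61) = -6616 - 14109/(47 + 61²) = -6616 - 14109/(47 + 3721) = -6616 - 14109/3768 = -6616 - 14109*1/3768 = -6616 - 4703/1256 = -8314399/1256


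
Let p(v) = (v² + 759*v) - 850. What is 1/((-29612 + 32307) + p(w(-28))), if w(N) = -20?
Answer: -1/12935 ≈ -7.7310e-5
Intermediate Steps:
p(v) = -850 + v² + 759*v
1/((-29612 + 32307) + p(w(-28))) = 1/((-29612 + 32307) + (-850 + (-20)² + 759*(-20))) = 1/(2695 + (-850 + 400 - 15180)) = 1/(2695 - 15630) = 1/(-12935) = -1/12935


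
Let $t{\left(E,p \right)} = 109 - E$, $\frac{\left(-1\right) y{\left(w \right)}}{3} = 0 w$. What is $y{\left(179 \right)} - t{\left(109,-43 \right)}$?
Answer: $0$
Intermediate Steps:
$y{\left(w \right)} = 0$ ($y{\left(w \right)} = - 3 \cdot 0 w = \left(-3\right) 0 = 0$)
$y{\left(179 \right)} - t{\left(109,-43 \right)} = 0 - \left(109 - 109\right) = 0 - 0 = 0 + 0 = 0$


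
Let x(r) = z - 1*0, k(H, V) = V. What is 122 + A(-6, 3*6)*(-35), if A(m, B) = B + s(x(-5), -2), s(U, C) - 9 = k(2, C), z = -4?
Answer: -753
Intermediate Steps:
x(r) = -4 (x(r) = -4 - 1*0 = -4 + 0 = -4)
s(U, C) = 9 + C
A(m, B) = 7 + B (A(m, B) = B + (9 - 2) = B + 7 = 7 + B)
122 + A(-6, 3*6)*(-35) = 122 + (7 + 3*6)*(-35) = 122 + (7 + 18)*(-35) = 122 + 25*(-35) = 122 - 875 = -753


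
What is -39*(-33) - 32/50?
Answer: 32159/25 ≈ 1286.4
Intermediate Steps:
-39*(-33) - 32/50 = 1287 - 32*1/50 = 1287 - 16/25 = 32159/25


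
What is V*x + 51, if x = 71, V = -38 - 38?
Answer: -5345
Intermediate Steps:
V = -76
V*x + 51 = -76*71 + 51 = -5396 + 51 = -5345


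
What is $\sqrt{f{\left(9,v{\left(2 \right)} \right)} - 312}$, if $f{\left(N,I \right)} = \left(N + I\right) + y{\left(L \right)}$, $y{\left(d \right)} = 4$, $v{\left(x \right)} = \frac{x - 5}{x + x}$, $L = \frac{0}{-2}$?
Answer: $\frac{i \sqrt{1199}}{2} \approx 17.313 i$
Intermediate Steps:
$L = 0$ ($L = 0 \left(- \frac{1}{2}\right) = 0$)
$v{\left(x \right)} = \frac{-5 + x}{2 x}$
$f{\left(N,I \right)} = 4 + I + N$ ($f{\left(N,I \right)} = \left(N + I\right) + 4 = \left(I + N\right) + 4 = 4 + I + N$)
$\sqrt{f{\left(9,v{\left(2 \right)} \right)} - 312} = \sqrt{\left(4 + \frac{-5 + 2}{2 \cdot 2} + 9\right) - 312} = \sqrt{\left(4 + \frac{1}{2} \cdot \frac{1}{2} \left(-3\right) + 9\right) - 312} = \sqrt{\left(4 - \frac{3}{4} + 9\right) - 312} = \sqrt{\frac{49}{4} - 312} = \sqrt{- \frac{1199}{4}} = \frac{i \sqrt{1199}}{2}$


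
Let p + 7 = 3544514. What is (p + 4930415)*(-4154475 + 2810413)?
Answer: -11390820613164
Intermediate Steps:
p = 3544507 (p = -7 + 3544514 = 3544507)
(p + 4930415)*(-4154475 + 2810413) = (3544507 + 4930415)*(-4154475 + 2810413) = 8474922*(-1344062) = -11390820613164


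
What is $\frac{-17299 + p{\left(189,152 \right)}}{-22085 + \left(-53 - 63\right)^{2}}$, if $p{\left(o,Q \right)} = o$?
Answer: $\frac{17110}{8629} \approx 1.9828$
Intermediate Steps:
$\frac{-17299 + p{\left(189,152 \right)}}{-22085 + \left(-53 - 63\right)^{2}} = \frac{-17299 + 189}{-22085 + \left(-53 - 63\right)^{2}} = - \frac{17110}{-22085 + \left(-116\right)^{2}} = - \frac{17110}{-22085 + 13456} = - \frac{17110}{-8629} = \left(-17110\right) \left(- \frac{1}{8629}\right) = \frac{17110}{8629}$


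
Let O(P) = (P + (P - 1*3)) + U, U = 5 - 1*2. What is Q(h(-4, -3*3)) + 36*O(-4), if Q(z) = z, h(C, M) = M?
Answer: -297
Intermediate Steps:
U = 3 (U = 5 - 2 = 3)
O(P) = 2*P (O(P) = (P + (P - 1*3)) + 3 = (P + (P - 3)) + 3 = (P + (-3 + P)) + 3 = (-3 + 2*P) + 3 = 2*P)
Q(h(-4, -3*3)) + 36*O(-4) = -3*3 + 36*(2*(-4)) = -9 + 36*(-8) = -9 - 288 = -297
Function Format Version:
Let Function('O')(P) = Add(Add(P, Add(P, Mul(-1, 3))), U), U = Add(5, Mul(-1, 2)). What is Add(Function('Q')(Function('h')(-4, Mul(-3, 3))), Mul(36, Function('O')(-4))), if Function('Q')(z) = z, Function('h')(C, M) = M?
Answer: -297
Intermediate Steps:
U = 3 (U = Add(5, -2) = 3)
Function('O')(P) = Mul(2, P) (Function('O')(P) = Add(Add(P, Add(P, Mul(-1, 3))), 3) = Add(Add(P, Add(P, -3)), 3) = Add(Add(P, Add(-3, P)), 3) = Add(Add(-3, Mul(2, P)), 3) = Mul(2, P))
Add(Function('Q')(Function('h')(-4, Mul(-3, 3))), Mul(36, Function('O')(-4))) = Add(Mul(-3, 3), Mul(36, Mul(2, -4))) = Add(-9, Mul(36, -8)) = Add(-9, -288) = -297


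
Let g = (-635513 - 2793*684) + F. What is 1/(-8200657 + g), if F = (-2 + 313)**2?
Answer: -1/10649861 ≈ -9.3898e-8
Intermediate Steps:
F = 96721 (F = 311**2 = 96721)
g = -2449204 (g = (-635513 - 2793*684) + 96721 = (-635513 - 1910412) + 96721 = -2545925 + 96721 = -2449204)
1/(-8200657 + g) = 1/(-8200657 - 2449204) = 1/(-10649861) = -1/10649861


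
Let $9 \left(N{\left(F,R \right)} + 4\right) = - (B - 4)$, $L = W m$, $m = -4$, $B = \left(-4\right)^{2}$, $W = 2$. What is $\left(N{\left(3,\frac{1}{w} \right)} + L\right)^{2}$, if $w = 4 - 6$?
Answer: $\frac{1600}{9} \approx 177.78$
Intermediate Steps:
$B = 16$
$w = -2$ ($w = 4 - 6 = -2$)
$L = -8$ ($L = 2 \left(-4\right) = -8$)
$N{\left(F,R \right)} = - \frac{16}{3}$ ($N{\left(F,R \right)} = -4 + \frac{\left(-1\right) \left(16 - 4\right)}{9} = -4 + \frac{\left(-1\right) 12}{9} = -4 + \frac{1}{9} \left(-12\right) = -4 - \frac{4}{3} = - \frac{16}{3}$)
$\left(N{\left(3,\frac{1}{w} \right)} + L\right)^{2} = \left(- \frac{16}{3} - 8\right)^{2} = \left(- \frac{40}{3}\right)^{2} = \frac{1600}{9}$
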